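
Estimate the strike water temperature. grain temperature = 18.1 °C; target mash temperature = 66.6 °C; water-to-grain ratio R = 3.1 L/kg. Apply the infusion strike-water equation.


T_strike = (0.41/R)·(T_mash − T_grain) + T_mash
T_strike = (0.41/3.1)·(66.6 − 18.1) + 66.6

73.0145 °C


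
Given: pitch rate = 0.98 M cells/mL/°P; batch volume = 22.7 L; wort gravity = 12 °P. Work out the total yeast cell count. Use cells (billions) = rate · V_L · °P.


cells = 0.98 · 22.7 · 12

266.9520 billion cells


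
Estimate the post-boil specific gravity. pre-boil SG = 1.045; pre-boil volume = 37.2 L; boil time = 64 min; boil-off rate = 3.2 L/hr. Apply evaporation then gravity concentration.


V_post = V_pre − rate·(t/60);  SG_post = 1 + (SG_pre−1)·V_pre/V_post
V_post = 37.2 − 3.2·(64/60) = 33.7867
SG_post = 1 + (1.045 − 1)·37.2/33.7867

1.0495


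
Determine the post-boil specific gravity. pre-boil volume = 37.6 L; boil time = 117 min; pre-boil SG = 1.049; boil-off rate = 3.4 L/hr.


V_post = V_pre − rate·(t/60);  SG_post = 1 + (SG_pre−1)·V_pre/V_post
V_post = 37.6 − 3.4·(117/60) = 30.9700
SG_post = 1 + (1.049 − 1)·37.6/30.9700

1.0595


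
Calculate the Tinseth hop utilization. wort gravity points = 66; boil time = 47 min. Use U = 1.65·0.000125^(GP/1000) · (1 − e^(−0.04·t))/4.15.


bigness = 1.65·0.000125^(66/1000) = 0.9118
boil_factor = (1 − e^(−0.04·47))/4.15 = 0.2042
U = 0.9118 · 0.2042

0.1862


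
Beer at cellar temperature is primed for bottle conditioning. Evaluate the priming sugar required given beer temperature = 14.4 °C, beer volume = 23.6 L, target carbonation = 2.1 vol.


residual = 14.695·(0.01821 + 0.09011·e^(−0.04·T));  sugar = (target − residual)·4.0·V
residual = 14.695·(0.01821 + 0.09011·e^(−0.04·14.4)) = 1.0120
sugar = (2.1 − 1.0120)·4.0·23.6

102.7104 g


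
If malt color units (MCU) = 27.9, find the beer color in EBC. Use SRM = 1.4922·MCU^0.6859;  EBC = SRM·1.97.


SRM = 1.4922·27.9^0.6859 = 14.6341
EBC = 14.6341·1.97

28.8292 EBC


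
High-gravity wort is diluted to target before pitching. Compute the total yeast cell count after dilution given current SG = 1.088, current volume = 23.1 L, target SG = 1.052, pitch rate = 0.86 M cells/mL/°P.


V_w = V·((SG_c−1)/(SG_t−1)−1);  °P = 259 − 259/SG_t;  cells = rate·(V+V_w)·°P
V_w = 23.1·((1.088−1)/(1.052−1)−1) = 15.9923
V_final = 23.1 + 15.9923 = 39.0923
°P = 259 − 259/1.052 = 12.8023
cells = 0.86·39.0923·12.8023

430.4048 billion cells


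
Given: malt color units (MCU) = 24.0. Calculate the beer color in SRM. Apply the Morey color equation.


SRM = 1.4922 · MCU^0.6859
SRM = 1.4922 · 24.0^0.6859

13.1982 SRM


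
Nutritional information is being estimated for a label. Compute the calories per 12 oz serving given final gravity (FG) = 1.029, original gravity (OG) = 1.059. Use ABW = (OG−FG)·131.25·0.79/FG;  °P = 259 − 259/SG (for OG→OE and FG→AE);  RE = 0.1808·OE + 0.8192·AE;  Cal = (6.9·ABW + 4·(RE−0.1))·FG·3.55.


ABW = (1.059 − 1.029)·131.25·0.79/1.029 = 3.0230
OE = 259 − 259/1.059 = 14.4297 °P
AE = 259 − 259/1.029 = 7.2993 °P
RE = 0.1808·14.4297 + 0.8192·7.2993 = 8.5885 °P
Cal = (6.9·3.0230 + 4·(8.5885−0.1))·1.029·3.55

200.2268 kcal


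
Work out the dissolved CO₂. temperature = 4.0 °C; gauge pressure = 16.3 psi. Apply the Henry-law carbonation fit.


vols = (P + 14.695)·(0.01821 + 0.09011·e^(−0.04·T))
vols = (16.3 + 14.695)·(0.01821 + 0.09011·e^(−0.04·4.0))

2.9444 volumes


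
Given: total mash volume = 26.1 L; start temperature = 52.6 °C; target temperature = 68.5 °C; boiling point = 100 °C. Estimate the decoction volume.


V_dec = V_total·(T_target − T_start)/(T_boil − T_start)
V_dec = 26.1·(68.5 − 52.6)/(100 − 52.6)

8.7551 L


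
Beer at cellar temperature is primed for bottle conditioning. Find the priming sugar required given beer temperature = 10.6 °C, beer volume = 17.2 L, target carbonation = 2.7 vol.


residual = 14.695·(0.01821 + 0.09011·e^(−0.04·T));  sugar = (target − residual)·4.0·V
residual = 14.695·(0.01821 + 0.09011·e^(−0.04·10.6)) = 1.1342
sugar = (2.7 − 1.1342)·4.0·17.2

107.7296 g


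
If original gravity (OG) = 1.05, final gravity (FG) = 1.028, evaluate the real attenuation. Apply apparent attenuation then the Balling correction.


AA = (OG−FG)/(OG−1)·100;  RA = AA·0.8192
AA = (1.05 − 1.028)/(1.05 − 1)·100 = 44.0000
RA = 44.0000·0.8192

36.0448 %


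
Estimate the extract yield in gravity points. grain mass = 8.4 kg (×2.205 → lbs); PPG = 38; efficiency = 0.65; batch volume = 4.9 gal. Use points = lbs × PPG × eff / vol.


lbs = 8.4 × 2.205 = 18.5220
points = 18.5220 × 38 × 0.65 / 4.9

93.3660 points


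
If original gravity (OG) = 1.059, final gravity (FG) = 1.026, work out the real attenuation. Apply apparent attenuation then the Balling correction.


AA = (OG−FG)/(OG−1)·100;  RA = AA·0.8192
AA = (1.059 − 1.026)/(1.059 − 1)·100 = 55.9322
RA = 55.9322·0.8192

45.8197 %


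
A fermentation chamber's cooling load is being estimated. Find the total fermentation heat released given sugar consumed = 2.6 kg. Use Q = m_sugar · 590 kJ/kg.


Q = 2.6 · 590

1534.0000 kJ


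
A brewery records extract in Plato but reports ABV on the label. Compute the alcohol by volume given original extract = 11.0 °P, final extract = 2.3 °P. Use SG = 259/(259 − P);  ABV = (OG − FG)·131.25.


OG = 259/(259 − 11.0) = 1.0444
FG = 259/(259 − 2.3) = 1.0090
ABV = (1.0444 − 1.0090)·131.25

4.6456 % ABV


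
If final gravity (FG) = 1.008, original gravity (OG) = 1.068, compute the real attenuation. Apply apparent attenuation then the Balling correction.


AA = (OG−FG)/(OG−1)·100;  RA = AA·0.8192
AA = (1.068 − 1.008)/(1.068 − 1)·100 = 88.2353
RA = 88.2353·0.8192

72.2824 %


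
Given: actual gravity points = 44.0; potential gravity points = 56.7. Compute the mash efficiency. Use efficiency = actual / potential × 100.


efficiency = 44.0 / 56.7 × 100

77.6014 %


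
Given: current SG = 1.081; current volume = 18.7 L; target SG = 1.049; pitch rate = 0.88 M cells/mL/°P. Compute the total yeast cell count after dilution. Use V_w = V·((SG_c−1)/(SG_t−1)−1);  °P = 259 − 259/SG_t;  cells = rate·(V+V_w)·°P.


V_w = 18.7·((1.081−1)/(1.049−1)−1) = 12.2122
V_final = 18.7 + 12.2122 = 30.9122
°P = 259 − 259/1.049 = 12.0982
cells = 0.88·30.9122·12.0982

329.1043 billion cells


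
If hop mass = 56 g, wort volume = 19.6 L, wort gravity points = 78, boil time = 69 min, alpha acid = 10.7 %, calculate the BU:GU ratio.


U = 1.65·0.000125^(GP/1000)·(1−e^(−0.04t))/4.15;  IBU = (α/100)·m·U·1000/V;  BU:GU = IBU/GP
U = 1.65·0.000125^(78/1000)·(1−e^(−0.04·69))/4.15 = 0.1848
IBU = (10.7/100)·56·0.1848·1000/19.6 = 56.4826
BU:GU = 56.4826/78

0.7241


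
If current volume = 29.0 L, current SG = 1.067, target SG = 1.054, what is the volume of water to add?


V_water = V·((SG_curr − 1)/(SG_target − 1) − 1)
V_water = 29.0·((1.067 − 1)/(1.054 − 1) − 1)

6.9815 L


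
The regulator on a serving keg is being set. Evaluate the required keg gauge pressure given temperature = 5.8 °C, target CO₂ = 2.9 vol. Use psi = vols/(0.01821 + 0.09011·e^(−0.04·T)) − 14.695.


psi = 2.9/(0.01821 + 0.09011·e^(−0.04·5.8)) − 14.695

17.6486 psi


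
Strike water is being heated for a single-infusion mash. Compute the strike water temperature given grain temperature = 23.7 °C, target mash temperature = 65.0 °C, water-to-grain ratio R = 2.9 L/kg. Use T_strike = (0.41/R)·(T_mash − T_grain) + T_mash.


T_strike = (0.41/2.9)·(65.0 − 23.7) + 65.0

70.8390 °C


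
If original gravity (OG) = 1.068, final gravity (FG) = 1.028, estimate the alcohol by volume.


ABV = (OG − FG) · 131.25
ABV = (1.068 − 1.028) · 131.25

5.2500 % ABV


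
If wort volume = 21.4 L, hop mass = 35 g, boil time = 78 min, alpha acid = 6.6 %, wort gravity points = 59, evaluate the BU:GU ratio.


U = 1.65·0.000125^(GP/1000)·(1−e^(−0.04t))/4.15;  IBU = (α/100)·m·U·1000/V;  BU:GU = IBU/GP
U = 1.65·0.000125^(59/1000)·(1−e^(−0.04·78))/4.15 = 0.2236
IBU = (6.6/100)·35·0.2236·1000/21.4 = 24.1401
BU:GU = 24.1401/59

0.4092


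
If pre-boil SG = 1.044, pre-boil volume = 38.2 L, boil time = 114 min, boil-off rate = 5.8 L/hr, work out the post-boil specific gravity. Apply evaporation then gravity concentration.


V_post = V_pre − rate·(t/60);  SG_post = 1 + (SG_pre−1)·V_pre/V_post
V_post = 38.2 − 5.8·(114/60) = 27.1800
SG_post = 1 + (1.044 − 1)·38.2/27.1800

1.0618


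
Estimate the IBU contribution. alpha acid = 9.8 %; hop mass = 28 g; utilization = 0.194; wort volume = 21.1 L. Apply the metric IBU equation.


IBU = (α/100)·mass·U·1000 / V
IBU = (9.8/100)·28·0.194·1000 / 21.1

25.2292 IBU


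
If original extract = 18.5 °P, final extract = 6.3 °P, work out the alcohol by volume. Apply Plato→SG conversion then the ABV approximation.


SG = 259/(259 − P);  ABV = (OG − FG)·131.25
OG = 259/(259 − 18.5) = 1.0769
FG = 259/(259 − 6.3) = 1.0249
ABV = (1.0769 − 1.0249)·131.25

6.8240 % ABV


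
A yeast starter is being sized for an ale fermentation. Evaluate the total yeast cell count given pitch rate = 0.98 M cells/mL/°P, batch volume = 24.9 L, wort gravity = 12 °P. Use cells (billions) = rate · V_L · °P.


cells = 0.98 · 24.9 · 12

292.8240 billion cells


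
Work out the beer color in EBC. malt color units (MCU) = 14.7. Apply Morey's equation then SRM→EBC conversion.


SRM = 1.4922·MCU^0.6859;  EBC = SRM·1.97
SRM = 1.4922·14.7^0.6859 = 9.4295
EBC = 9.4295·1.97

18.5762 EBC


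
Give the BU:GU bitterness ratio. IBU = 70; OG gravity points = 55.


BU:GU = IBU / OG_points
BU:GU = 70 / 55

1.2727


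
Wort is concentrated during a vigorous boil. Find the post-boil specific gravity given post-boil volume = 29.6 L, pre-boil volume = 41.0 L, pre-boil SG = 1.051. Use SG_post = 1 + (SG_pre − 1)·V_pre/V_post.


pts_pre = (1.051 − 1)·1000 = 51.0000
pts_post = 51.0000·41.0/29.6 = 70.6419
SG_post = 1 + 70.6419/1000

1.0706


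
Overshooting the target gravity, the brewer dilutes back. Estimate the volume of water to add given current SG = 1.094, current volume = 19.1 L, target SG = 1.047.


V_water = V·((SG_curr − 1)/(SG_target − 1) − 1)
V_water = 19.1·((1.094 − 1)/(1.047 − 1) − 1)

19.1000 L


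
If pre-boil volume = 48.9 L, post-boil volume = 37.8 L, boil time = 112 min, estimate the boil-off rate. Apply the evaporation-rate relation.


rate = (V_pre − V_post) / (t_min/60)
rate = (48.9 − 37.8) / (112/60)

5.9464 L/hr


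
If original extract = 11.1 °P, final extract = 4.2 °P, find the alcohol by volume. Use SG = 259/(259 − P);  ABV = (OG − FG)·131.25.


OG = 259/(259 − 11.1) = 1.0448
FG = 259/(259 − 4.2) = 1.0165
ABV = (1.0448 − 1.0165)·131.25

3.7134 % ABV


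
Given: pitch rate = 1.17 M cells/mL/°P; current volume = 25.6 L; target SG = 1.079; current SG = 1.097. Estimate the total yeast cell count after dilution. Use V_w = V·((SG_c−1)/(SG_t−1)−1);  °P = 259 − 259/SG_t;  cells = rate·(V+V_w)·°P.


V_w = 25.6·((1.097−1)/(1.079−1)−1) = 5.8329
V_final = 25.6 + 5.8329 = 31.4329
°P = 259 − 259/1.079 = 18.9629
cells = 1.17·31.4329·18.9629

697.3903 billion cells


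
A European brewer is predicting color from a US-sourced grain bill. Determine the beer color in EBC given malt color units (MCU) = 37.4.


SRM = 1.4922·MCU^0.6859;  EBC = SRM·1.97
SRM = 1.4922·37.4^0.6859 = 17.8920
EBC = 17.8920·1.97

35.2473 EBC


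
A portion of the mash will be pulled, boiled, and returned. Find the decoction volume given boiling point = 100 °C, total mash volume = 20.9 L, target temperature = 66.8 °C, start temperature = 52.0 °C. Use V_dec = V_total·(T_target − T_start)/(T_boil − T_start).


V_dec = 20.9·(66.8 − 52.0)/(100 − 52.0)

6.4442 L


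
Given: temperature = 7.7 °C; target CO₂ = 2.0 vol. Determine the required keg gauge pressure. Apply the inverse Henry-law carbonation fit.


psi = vols/(0.01821 + 0.09011·e^(−0.04·T)) − 14.695
psi = 2.0/(0.01821 + 0.09011·e^(−0.04·7.7)) − 14.695

8.9924 psi


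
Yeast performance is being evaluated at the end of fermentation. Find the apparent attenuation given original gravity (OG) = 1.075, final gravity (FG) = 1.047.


AA = (OG − FG)/(OG − 1) · 100
AA = (1.075 − 1.047)/(1.075 − 1) · 100

37.3333 %


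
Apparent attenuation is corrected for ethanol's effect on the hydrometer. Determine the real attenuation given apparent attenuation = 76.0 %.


RA = AA · 0.8192
RA = 76.0 · 0.8192

62.2592 %


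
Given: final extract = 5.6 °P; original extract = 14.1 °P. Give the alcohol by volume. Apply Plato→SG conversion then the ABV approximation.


SG = 259/(259 − P);  ABV = (OG − FG)·131.25
OG = 259/(259 − 14.1) = 1.0576
FG = 259/(259 − 5.6) = 1.0221
ABV = (1.0576 − 1.0221)·131.25

4.6561 % ABV


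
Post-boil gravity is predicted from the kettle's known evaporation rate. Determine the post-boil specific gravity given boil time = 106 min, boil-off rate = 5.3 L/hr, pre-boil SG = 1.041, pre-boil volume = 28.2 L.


V_post = V_pre − rate·(t/60);  SG_post = 1 + (SG_pre−1)·V_pre/V_post
V_post = 28.2 − 5.3·(106/60) = 18.8367
SG_post = 1 + (1.041 − 1)·28.2/18.8367

1.0614


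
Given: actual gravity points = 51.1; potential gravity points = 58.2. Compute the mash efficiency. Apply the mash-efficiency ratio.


efficiency = actual / potential × 100
efficiency = 51.1 / 58.2 × 100

87.8007 %


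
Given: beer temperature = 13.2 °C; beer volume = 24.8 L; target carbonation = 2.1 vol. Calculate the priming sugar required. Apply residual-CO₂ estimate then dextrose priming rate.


residual = 14.695·(0.01821 + 0.09011·e^(−0.04·T));  sugar = (target − residual)·4.0·V
residual = 14.695·(0.01821 + 0.09011·e^(−0.04·13.2)) = 1.0486
sugar = (2.1 − 1.0486)·4.0·24.8

104.3021 g


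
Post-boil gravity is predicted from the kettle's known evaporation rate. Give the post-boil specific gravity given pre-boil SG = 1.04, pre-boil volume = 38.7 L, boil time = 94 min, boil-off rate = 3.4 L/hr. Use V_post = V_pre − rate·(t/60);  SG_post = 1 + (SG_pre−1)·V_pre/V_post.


V_post = 38.7 − 3.4·(94/60) = 33.3733
SG_post = 1 + (1.04 − 1)·38.7/33.3733

1.0464


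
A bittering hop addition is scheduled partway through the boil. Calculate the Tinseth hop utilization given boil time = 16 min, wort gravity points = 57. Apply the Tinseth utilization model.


U = 1.65·0.000125^(GP/1000) · (1 − e^(−0.04·t))/4.15
bigness = 1.65·0.000125^(57/1000) = 0.9886
boil_factor = (1 − e^(−0.04·16))/4.15 = 0.1139
U = 0.9886 · 0.1139

0.1126


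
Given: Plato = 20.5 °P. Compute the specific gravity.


SG = 259/(259 − P)
SG = 259/(259 − 20.5)

1.0860


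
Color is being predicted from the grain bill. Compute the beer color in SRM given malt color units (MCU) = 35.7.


SRM = 1.4922 · MCU^0.6859
SRM = 1.4922 · 35.7^0.6859

17.3301 SRM


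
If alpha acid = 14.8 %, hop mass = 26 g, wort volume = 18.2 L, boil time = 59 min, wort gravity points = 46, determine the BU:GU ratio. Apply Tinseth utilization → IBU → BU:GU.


U = 1.65·0.000125^(GP/1000)·(1−e^(−0.04t))/4.15;  IBU = (α/100)·m·U·1000/V;  BU:GU = IBU/GP
U = 1.65·0.000125^(46/1000)·(1−e^(−0.04·59))/4.15 = 0.2381
IBU = (14.8/100)·26·0.2381·1000/18.2 = 50.3482
BU:GU = 50.3482/46

1.0945


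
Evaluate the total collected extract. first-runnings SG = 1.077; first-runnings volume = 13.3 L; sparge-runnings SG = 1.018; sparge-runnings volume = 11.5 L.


total = Σ (SG_i − 1)·1000·V_i
first = (1.077 − 1)·1000·13.3 = 1024.1000
sparge = (1.018 − 1)·1000·11.5 = 207.0000
total = 1024.1000 + 207.0000

1231.1000 gravity·L


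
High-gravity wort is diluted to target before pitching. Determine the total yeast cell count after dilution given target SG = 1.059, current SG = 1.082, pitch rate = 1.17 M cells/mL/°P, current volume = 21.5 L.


V_w = V·((SG_c−1)/(SG_t−1)−1);  °P = 259 − 259/SG_t;  cells = rate·(V+V_w)·°P
V_w = 21.5·((1.082−1)/(1.059−1)−1) = 8.3814
V_final = 21.5 + 8.3814 = 29.8814
°P = 259 − 259/1.059 = 14.4297
cells = 1.17·29.8814·14.4297

504.4777 billion cells


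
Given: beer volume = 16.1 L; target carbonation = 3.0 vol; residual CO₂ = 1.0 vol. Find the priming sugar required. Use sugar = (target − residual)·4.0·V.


sugar = (3.0 − 1.0)·4.0·16.1

128.8000 g


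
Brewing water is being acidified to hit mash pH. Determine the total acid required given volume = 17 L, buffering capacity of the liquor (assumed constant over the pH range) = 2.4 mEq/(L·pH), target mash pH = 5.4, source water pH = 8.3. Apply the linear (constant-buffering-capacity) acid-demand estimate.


acid = buffering capacity · (pH_source − pH_target) · V
acid = 2.4 · (8.3 − 5.4) · 17

118.3200 mEq


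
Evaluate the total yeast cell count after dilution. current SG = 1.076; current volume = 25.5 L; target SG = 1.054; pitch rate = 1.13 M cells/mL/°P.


V_w = V·((SG_c−1)/(SG_t−1)−1);  °P = 259 − 259/SG_t;  cells = rate·(V+V_w)·°P
V_w = 25.5·((1.076−1)/(1.054−1)−1) = 10.3889
V_final = 25.5 + 10.3889 = 35.8889
°P = 259 − 259/1.054 = 13.2694
cells = 1.13·35.8889·13.2694

538.1352 billion cells


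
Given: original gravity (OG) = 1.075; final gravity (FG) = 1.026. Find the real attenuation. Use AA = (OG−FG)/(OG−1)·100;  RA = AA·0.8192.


AA = (1.075 − 1.026)/(1.075 − 1)·100 = 65.3333
RA = 65.3333·0.8192

53.5211 %


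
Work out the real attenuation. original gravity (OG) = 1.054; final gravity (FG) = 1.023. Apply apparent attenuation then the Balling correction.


AA = (OG−FG)/(OG−1)·100;  RA = AA·0.8192
AA = (1.054 − 1.023)/(1.054 − 1)·100 = 57.4074
RA = 57.4074·0.8192

47.0281 %


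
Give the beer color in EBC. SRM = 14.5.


EBC = SRM · 1.97
EBC = 14.5 · 1.97

28.5650 EBC


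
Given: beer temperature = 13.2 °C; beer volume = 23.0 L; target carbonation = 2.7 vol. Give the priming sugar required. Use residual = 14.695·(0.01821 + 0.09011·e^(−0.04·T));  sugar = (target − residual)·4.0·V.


residual = 14.695·(0.01821 + 0.09011·e^(−0.04·13.2)) = 1.0486
sugar = (2.7 − 1.0486)·4.0·23.0

151.9318 g


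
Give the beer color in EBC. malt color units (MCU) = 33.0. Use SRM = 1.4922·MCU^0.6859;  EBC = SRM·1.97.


SRM = 1.4922·33.0^0.6859 = 16.4201
EBC = 16.4201·1.97

32.3476 EBC


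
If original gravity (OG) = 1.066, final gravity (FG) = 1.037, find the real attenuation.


AA = (OG−FG)/(OG−1)·100;  RA = AA·0.8192
AA = (1.066 − 1.037)/(1.066 − 1)·100 = 43.9394
RA = 43.9394·0.8192

35.9952 %


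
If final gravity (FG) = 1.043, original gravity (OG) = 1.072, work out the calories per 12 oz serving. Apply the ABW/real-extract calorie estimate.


ABW = (OG−FG)·131.25·0.79/FG;  °P = 259 − 259/SG (for OG→OE and FG→AE);  RE = 0.1808·OE + 0.8192·AE;  Cal = (6.9·ABW + 4·(RE−0.1))·FG·3.55
ABW = (1.072 − 1.043)·131.25·0.79/1.043 = 2.8830
OE = 259 − 259/1.072 = 17.3955 °P
AE = 259 − 259/1.043 = 10.6779 °P
RE = 0.1808·17.3955 + 0.8192·10.6779 = 11.8924 °P
Cal = (6.9·2.8830 + 4·(11.8924−0.1))·1.043·3.55

248.3076 kcal


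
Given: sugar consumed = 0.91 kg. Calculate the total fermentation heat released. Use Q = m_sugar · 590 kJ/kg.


Q = 0.91 · 590

536.9000 kJ


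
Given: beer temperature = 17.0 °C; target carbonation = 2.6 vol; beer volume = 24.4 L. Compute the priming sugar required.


residual = 14.695·(0.01821 + 0.09011·e^(−0.04·T));  sugar = (target − residual)·4.0·V
residual = 14.695·(0.01821 + 0.09011·e^(−0.04·17.0)) = 0.9384
sugar = (2.6 − 0.9384)·4.0·24.4

162.1681 g


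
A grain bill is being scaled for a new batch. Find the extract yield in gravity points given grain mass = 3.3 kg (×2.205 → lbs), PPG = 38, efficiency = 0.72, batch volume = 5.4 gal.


points = lbs × PPG × eff / vol
lbs = 3.3 × 2.205 = 7.2765
points = 7.2765 × 38 × 0.72 / 5.4

36.8676 points


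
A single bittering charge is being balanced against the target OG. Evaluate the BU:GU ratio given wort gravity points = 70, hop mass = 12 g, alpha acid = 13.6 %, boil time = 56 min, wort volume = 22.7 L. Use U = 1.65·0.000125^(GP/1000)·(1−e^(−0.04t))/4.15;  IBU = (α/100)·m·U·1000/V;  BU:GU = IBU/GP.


U = 1.65·0.000125^(70/1000)·(1−e^(−0.04·56))/4.15 = 0.1894
IBU = (13.6/100)·12·0.1894·1000/22.7 = 13.6153
BU:GU = 13.6153/70

0.1945


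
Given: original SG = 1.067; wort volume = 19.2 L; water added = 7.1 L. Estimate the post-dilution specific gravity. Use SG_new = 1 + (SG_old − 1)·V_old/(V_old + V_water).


pts = (1.067 − 1)·1000·19.2/(19.2 + 7.1) = 48.9125
SG_new = 1 + 48.9125/1000

1.0489


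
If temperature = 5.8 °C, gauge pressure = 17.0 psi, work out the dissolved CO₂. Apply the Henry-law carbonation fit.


vols = (P + 14.695)·(0.01821 + 0.09011·e^(−0.04·T))
vols = (17.0 + 14.695)·(0.01821 + 0.09011·e^(−0.04·5.8))

2.8418 volumes


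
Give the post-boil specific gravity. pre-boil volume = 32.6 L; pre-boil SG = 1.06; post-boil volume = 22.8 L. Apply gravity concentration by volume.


SG_post = 1 + (SG_pre − 1)·V_pre/V_post
pts_pre = (1.06 − 1)·1000 = 60.0000
pts_post = 60.0000·32.6/22.8 = 85.7895
SG_post = 1 + 85.7895/1000

1.0858


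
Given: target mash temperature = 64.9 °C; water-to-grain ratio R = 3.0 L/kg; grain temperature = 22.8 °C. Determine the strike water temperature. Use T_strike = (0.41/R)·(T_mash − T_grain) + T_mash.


T_strike = (0.41/3.0)·(64.9 − 22.8) + 64.9

70.6537 °C


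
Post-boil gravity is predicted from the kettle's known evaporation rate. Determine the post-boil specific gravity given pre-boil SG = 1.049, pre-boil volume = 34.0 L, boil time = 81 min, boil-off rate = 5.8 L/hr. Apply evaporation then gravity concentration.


V_post = V_pre − rate·(t/60);  SG_post = 1 + (SG_pre−1)·V_pre/V_post
V_post = 34.0 − 5.8·(81/60) = 26.1700
SG_post = 1 + (1.049 − 1)·34.0/26.1700

1.0637


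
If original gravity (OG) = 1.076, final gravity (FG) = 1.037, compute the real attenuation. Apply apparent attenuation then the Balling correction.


AA = (OG−FG)/(OG−1)·100;  RA = AA·0.8192
AA = (1.076 − 1.037)/(1.076 − 1)·100 = 51.3158
RA = 51.3158·0.8192

42.0379 %


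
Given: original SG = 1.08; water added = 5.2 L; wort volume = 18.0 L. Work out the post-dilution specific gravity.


SG_new = 1 + (SG_old − 1)·V_old/(V_old + V_water)
pts = (1.08 − 1)·1000·18.0/(18.0 + 5.2) = 62.0690
SG_new = 1 + 62.0690/1000

1.0621


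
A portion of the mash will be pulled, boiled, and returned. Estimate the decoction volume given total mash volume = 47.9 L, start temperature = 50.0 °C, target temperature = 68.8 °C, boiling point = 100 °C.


V_dec = V_total·(T_target − T_start)/(T_boil − T_start)
V_dec = 47.9·(68.8 − 50.0)/(100 − 50.0)

18.0104 L


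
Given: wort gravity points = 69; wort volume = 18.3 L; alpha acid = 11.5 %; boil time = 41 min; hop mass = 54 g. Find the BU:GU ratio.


U = 1.65·0.000125^(GP/1000)·(1−e^(−0.04t))/4.15;  IBU = (α/100)·m·U·1000/V;  BU:GU = IBU/GP
U = 1.65·0.000125^(69/1000)·(1−e^(−0.04·41))/4.15 = 0.1724
IBU = (11.5/100)·54·0.1724·1000/18.3 = 58.4937
BU:GU = 58.4937/69

0.8477


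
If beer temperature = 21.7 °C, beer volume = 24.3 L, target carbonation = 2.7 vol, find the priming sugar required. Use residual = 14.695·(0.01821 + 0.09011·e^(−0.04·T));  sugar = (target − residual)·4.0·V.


residual = 14.695·(0.01821 + 0.09011·e^(−0.04·21.7)) = 0.8235
sugar = (2.7 − 0.8235)·4.0·24.3

182.3989 g


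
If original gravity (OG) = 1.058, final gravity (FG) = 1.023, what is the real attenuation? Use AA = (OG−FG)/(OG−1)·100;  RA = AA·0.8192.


AA = (1.058 − 1.023)/(1.058 − 1)·100 = 60.3448
RA = 60.3448·0.8192

49.4345 %


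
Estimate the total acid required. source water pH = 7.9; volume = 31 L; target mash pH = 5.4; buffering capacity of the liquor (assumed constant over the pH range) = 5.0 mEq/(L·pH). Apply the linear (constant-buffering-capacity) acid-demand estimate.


acid = buffering capacity · (pH_source − pH_target) · V
acid = 5.0 · (7.9 − 5.4) · 31

387.5000 mEq


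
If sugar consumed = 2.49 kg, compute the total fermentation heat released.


Q = m_sugar · 590 kJ/kg
Q = 2.49 · 590

1469.1000 kJ


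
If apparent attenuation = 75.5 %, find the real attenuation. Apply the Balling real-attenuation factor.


RA = AA · 0.8192
RA = 75.5 · 0.8192

61.8496 %


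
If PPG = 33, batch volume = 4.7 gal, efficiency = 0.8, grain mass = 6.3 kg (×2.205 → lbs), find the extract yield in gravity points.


points = lbs × PPG × eff / vol
lbs = 6.3 × 2.205 = 13.8915
points = 13.8915 × 33 × 0.8 / 4.7

78.0289 points


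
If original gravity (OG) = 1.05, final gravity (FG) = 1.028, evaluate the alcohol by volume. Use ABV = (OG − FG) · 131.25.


ABV = (1.05 − 1.028) · 131.25

2.8875 % ABV


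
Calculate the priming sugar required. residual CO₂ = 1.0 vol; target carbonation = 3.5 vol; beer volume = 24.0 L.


sugar = (target − residual)·4.0·V
sugar = (3.5 − 1.0)·4.0·24.0

240.0000 g


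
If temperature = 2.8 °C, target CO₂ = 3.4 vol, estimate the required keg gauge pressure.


psi = vols/(0.01821 + 0.09011·e^(−0.04·T)) − 14.695
psi = 3.4/(0.01821 + 0.09011·e^(−0.04·2.8)) − 14.695

19.7276 psi


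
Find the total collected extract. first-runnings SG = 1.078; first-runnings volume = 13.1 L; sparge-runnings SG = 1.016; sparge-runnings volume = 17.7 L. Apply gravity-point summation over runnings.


total = Σ (SG_i − 1)·1000·V_i
first = (1.078 − 1)·1000·13.1 = 1021.8000
sparge = (1.016 − 1)·1000·17.7 = 283.2000
total = 1021.8000 + 283.2000

1305.0000 gravity·L


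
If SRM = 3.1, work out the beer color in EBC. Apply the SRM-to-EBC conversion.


EBC = SRM · 1.97
EBC = 3.1 · 1.97

6.1070 EBC


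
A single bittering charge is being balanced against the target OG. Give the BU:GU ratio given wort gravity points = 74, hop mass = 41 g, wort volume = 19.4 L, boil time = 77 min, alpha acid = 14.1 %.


U = 1.65·0.000125^(GP/1000)·(1−e^(−0.04t))/4.15;  IBU = (α/100)·m·U·1000/V;  BU:GU = IBU/GP
U = 1.65·0.000125^(74/1000)·(1−e^(−0.04·77))/4.15 = 0.1951
IBU = (14.1/100)·41·0.1951·1000/19.4 = 58.1267
BU:GU = 58.1267/74

0.7855


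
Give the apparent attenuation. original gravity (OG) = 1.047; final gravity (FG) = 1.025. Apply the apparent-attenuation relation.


AA = (OG − FG)/(OG − 1) · 100
AA = (1.047 − 1.025)/(1.047 − 1) · 100

46.8085 %


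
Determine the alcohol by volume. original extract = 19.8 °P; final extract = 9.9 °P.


SG = 259/(259 − P);  ABV = (OG − FG)·131.25
OG = 259/(259 − 19.8) = 1.0828
FG = 259/(259 − 9.9) = 1.0397
ABV = (1.0828 − 1.0397)·131.25

5.6481 % ABV


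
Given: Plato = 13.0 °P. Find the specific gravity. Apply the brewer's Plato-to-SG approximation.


SG = 259/(259 − P)
SG = 259/(259 − 13.0)

1.0528


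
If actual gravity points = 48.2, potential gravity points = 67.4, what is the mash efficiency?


efficiency = actual / potential × 100
efficiency = 48.2 / 67.4 × 100

71.5134 %


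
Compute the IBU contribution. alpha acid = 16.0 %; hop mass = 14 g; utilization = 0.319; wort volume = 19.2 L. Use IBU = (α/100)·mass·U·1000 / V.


IBU = (16.0/100)·14·0.319·1000 / 19.2

37.2167 IBU


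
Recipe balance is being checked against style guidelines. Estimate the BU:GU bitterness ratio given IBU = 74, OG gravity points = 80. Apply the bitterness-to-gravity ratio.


BU:GU = IBU / OG_points
BU:GU = 74 / 80

0.9250


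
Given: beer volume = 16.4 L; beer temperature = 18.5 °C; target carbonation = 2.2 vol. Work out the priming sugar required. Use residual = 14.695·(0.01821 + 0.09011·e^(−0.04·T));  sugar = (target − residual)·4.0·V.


residual = 14.695·(0.01821 + 0.09011·e^(−0.04·18.5)) = 0.8994
sugar = (2.2 − 0.8994)·4.0·16.4

85.3211 g


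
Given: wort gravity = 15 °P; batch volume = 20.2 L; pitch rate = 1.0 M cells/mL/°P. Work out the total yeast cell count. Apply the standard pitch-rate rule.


cells (billions) = rate · V_L · °P
cells = 1.0 · 20.2 · 15

303.0000 billion cells


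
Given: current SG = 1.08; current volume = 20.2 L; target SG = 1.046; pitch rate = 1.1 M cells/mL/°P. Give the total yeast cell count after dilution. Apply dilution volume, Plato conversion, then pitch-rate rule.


V_w = V·((SG_c−1)/(SG_t−1)−1);  °P = 259 − 259/SG_t;  cells = rate·(V+V_w)·°P
V_w = 20.2·((1.08−1)/(1.046−1)−1) = 14.9304
V_final = 20.2 + 14.9304 = 35.1304
°P = 259 − 259/1.046 = 11.3901
cells = 1.1·35.1304·11.3901

440.1514 billion cells


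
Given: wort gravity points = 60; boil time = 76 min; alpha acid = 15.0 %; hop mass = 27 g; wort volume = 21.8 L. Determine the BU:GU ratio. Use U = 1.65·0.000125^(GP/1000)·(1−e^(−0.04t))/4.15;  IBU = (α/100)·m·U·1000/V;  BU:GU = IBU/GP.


U = 1.65·0.000125^(60/1000)·(1−e^(−0.04·76))/4.15 = 0.2208
IBU = (15.0/100)·27·0.2208·1000/21.8 = 41.0167
BU:GU = 41.0167/60

0.6836


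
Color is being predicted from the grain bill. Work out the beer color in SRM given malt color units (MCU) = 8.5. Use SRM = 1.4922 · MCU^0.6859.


SRM = 1.4922 · 8.5^0.6859

6.4761 SRM


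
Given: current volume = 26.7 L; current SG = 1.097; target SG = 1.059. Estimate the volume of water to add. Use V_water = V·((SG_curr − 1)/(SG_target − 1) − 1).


V_water = 26.7·((1.097 − 1)/(1.059 − 1) − 1)

17.1966 L


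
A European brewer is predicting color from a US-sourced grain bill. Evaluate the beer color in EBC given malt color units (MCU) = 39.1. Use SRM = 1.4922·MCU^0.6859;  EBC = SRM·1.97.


SRM = 1.4922·39.1^0.6859 = 18.4460
EBC = 18.4460·1.97

36.3385 EBC


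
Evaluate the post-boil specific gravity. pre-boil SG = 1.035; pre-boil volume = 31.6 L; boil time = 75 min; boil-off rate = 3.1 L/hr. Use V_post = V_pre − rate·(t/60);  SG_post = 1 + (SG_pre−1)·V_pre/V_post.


V_post = 31.6 − 3.1·(75/60) = 27.7250
SG_post = 1 + (1.035 − 1)·31.6/27.7250

1.0399


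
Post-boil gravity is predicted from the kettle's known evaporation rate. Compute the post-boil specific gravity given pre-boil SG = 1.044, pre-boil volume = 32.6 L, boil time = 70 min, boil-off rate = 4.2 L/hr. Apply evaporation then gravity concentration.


V_post = V_pre − rate·(t/60);  SG_post = 1 + (SG_pre−1)·V_pre/V_post
V_post = 32.6 − 4.2·(70/60) = 27.7000
SG_post = 1 + (1.044 − 1)·32.6/27.7000

1.0518


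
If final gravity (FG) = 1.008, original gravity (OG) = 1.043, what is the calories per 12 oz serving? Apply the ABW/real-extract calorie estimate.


ABW = (OG−FG)·131.25·0.79/FG;  °P = 259 − 259/SG (for OG→OE and FG→AE);  RE = 0.1808·OE + 0.8192·AE;  Cal = (6.9·ABW + 4·(RE−0.1))·FG·3.55
ABW = (1.043 − 1.008)·131.25·0.79/1.008 = 3.6003
OE = 259 − 259/1.043 = 10.6779 °P
AE = 259 − 259/1.008 = 2.0556 °P
RE = 0.1808·10.6779 + 0.8192·2.0556 = 3.6145 °P
Cal = (6.9·3.6003 + 4·(3.6145−0.1))·1.008·3.55

139.1986 kcal


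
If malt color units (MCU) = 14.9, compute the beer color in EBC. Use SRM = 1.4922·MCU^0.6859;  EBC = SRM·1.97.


SRM = 1.4922·14.9^0.6859 = 9.5173
EBC = 9.5173·1.97

18.7492 EBC


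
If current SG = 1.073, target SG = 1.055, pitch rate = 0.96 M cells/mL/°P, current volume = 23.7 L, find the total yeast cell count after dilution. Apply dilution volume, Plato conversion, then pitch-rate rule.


V_w = V·((SG_c−1)/(SG_t−1)−1);  °P = 259 − 259/SG_t;  cells = rate·(V+V_w)·°P
V_w = 23.7·((1.073−1)/(1.055−1)−1) = 7.7564
V_final = 23.7 + 7.7564 = 31.4564
°P = 259 − 259/1.055 = 13.5024
cells = 0.96·31.4564·13.5024

407.7460 billion cells


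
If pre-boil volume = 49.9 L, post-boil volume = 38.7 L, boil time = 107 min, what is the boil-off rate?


rate = (V_pre − V_post) / (t_min/60)
rate = (49.9 − 38.7) / (107/60)

6.2804 L/hr


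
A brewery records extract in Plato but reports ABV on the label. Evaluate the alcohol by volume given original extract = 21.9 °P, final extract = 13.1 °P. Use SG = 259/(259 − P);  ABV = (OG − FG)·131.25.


OG = 259/(259 − 21.9) = 1.0924
FG = 259/(259 − 13.1) = 1.0533
ABV = (1.0924 − 1.0533)·131.25

5.1309 % ABV


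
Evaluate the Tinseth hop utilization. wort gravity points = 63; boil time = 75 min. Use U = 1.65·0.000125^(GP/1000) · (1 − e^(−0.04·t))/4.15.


bigness = 1.65·0.000125^(63/1000) = 0.9367
boil_factor = (1 − e^(−0.04·75))/4.15 = 0.2290
U = 0.9367 · 0.2290

0.2145


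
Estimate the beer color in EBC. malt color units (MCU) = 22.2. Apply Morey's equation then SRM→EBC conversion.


SRM = 1.4922·MCU^0.6859;  EBC = SRM·1.97
SRM = 1.4922·22.2^0.6859 = 12.5110
EBC = 12.5110·1.97

24.6466 EBC


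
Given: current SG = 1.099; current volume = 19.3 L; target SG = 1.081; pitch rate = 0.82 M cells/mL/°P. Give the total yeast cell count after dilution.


V_w = V·((SG_c−1)/(SG_t−1)−1);  °P = 259 − 259/SG_t;  cells = rate·(V+V_w)·°P
V_w = 19.3·((1.099−1)/(1.081−1)−1) = 4.2889
V_final = 19.3 + 4.2889 = 23.5889
°P = 259 − 259/1.081 = 19.4070
cells = 0.82·23.5889·19.4070

375.3880 billion cells


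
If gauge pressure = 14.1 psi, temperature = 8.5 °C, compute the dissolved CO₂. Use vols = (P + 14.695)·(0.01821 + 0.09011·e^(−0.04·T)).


vols = (14.1 + 14.695)·(0.01821 + 0.09011·e^(−0.04·8.5))

2.3712 volumes


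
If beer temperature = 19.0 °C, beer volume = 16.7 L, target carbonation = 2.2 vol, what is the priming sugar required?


residual = 14.695·(0.01821 + 0.09011·e^(−0.04·T));  sugar = (target − residual)·4.0·V
residual = 14.695·(0.01821 + 0.09011·e^(−0.04·19.0)) = 0.8869
sugar = (2.2 − 0.8869)·4.0·16.7

87.7175 g


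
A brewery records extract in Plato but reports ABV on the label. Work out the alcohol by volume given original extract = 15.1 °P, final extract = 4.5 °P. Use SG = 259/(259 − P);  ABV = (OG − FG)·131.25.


OG = 259/(259 − 15.1) = 1.0619
FG = 259/(259 − 4.5) = 1.0177
ABV = (1.0619 − 1.0177)·131.25

5.8050 % ABV


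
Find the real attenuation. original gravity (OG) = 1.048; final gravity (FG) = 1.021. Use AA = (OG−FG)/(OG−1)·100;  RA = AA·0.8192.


AA = (1.048 − 1.021)/(1.048 − 1)·100 = 56.2500
RA = 56.2500·0.8192

46.0800 %


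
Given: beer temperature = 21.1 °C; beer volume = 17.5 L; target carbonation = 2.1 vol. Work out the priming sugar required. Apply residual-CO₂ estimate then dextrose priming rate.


residual = 14.695·(0.01821 + 0.09011·e^(−0.04·T));  sugar = (target − residual)·4.0·V
residual = 14.695·(0.01821 + 0.09011·e^(−0.04·21.1)) = 0.8370
sugar = (2.1 − 0.8370)·4.0·17.5

88.4121 g


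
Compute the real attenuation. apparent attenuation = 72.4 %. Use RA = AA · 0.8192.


RA = 72.4 · 0.8192

59.3101 %


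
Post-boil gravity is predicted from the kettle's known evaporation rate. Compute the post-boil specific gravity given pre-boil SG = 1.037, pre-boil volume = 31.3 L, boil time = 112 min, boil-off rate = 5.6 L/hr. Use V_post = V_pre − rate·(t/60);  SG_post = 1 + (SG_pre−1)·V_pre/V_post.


V_post = 31.3 − 5.6·(112/60) = 20.8467
SG_post = 1 + (1.037 − 1)·31.3/20.8467

1.0556


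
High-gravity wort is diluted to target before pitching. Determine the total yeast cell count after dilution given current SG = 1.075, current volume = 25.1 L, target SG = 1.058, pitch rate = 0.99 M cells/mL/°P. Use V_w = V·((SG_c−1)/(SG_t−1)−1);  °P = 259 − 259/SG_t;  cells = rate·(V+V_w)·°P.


V_w = 25.1·((1.075−1)/(1.058−1)−1) = 7.3569
V_final = 25.1 + 7.3569 = 32.4569
°P = 259 − 259/1.058 = 14.1985
cells = 0.99·32.4569·14.1985

456.2305 billion cells


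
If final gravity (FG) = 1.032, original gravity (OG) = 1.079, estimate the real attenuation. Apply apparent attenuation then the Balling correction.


AA = (OG−FG)/(OG−1)·100;  RA = AA·0.8192
AA = (1.079 − 1.032)/(1.079 − 1)·100 = 59.4937
RA = 59.4937·0.8192

48.7372 %


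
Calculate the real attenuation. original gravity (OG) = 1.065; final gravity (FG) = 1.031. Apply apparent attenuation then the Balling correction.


AA = (OG−FG)/(OG−1)·100;  RA = AA·0.8192
AA = (1.065 − 1.031)/(1.065 − 1)·100 = 52.3077
RA = 52.3077·0.8192

42.8505 %


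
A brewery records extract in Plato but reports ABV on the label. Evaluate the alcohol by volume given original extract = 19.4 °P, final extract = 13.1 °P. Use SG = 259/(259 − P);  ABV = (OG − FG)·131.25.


OG = 259/(259 − 19.4) = 1.0810
FG = 259/(259 − 13.1) = 1.0533
ABV = (1.0810 − 1.0533)·131.25

3.6349 % ABV


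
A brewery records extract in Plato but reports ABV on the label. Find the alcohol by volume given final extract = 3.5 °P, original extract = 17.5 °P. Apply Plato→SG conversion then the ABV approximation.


SG = 259/(259 − P);  ABV = (OG − FG)·131.25
OG = 259/(259 − 17.5) = 1.0725
FG = 259/(259 − 3.5) = 1.0137
ABV = (1.0725 − 1.0137)·131.25

7.7129 % ABV


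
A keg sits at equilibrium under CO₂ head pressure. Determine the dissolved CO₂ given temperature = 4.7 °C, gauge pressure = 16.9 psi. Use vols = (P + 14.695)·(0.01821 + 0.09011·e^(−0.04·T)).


vols = (16.9 + 14.695)·(0.01821 + 0.09011·e^(−0.04·4.7))

2.9344 volumes


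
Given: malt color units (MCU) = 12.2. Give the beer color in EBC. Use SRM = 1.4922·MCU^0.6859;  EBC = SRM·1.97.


SRM = 1.4922·12.2^0.6859 = 8.2978
EBC = 8.2978·1.97

16.3466 EBC


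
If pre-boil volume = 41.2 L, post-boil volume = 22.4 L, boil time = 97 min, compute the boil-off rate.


rate = (V_pre − V_post) / (t_min/60)
rate = (41.2 − 22.4) / (97/60)

11.6289 L/hr


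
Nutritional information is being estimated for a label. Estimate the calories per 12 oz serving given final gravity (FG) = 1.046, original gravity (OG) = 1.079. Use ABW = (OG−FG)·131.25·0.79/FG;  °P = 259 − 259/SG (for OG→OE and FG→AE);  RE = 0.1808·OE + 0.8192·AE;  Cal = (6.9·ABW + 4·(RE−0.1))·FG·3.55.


ABW = (1.079 − 1.046)·131.25·0.79/1.046 = 3.2712
OE = 259 − 259/1.079 = 18.9629 °P
AE = 259 − 259/1.046 = 11.3901 °P
RE = 0.1808·18.9629 + 0.8192·11.3901 = 12.7592 °P
Cal = (6.9·3.2712 + 4·(12.7592−0.1))·1.046·3.55

271.8443 kcal


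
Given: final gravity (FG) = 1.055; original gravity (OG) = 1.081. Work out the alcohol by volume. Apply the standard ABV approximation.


ABV = (OG − FG) · 131.25
ABV = (1.081 − 1.055) · 131.25

3.4125 % ABV


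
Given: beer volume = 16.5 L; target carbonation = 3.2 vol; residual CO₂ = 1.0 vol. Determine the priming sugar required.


sugar = (target − residual)·4.0·V
sugar = (3.2 − 1.0)·4.0·16.5

145.2000 g


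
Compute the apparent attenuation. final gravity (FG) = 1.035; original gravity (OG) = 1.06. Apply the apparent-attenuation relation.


AA = (OG − FG)/(OG − 1) · 100
AA = (1.06 − 1.035)/(1.06 − 1) · 100

41.6667 %


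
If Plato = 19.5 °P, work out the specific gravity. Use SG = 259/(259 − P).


SG = 259/(259 − 19.5)

1.0814


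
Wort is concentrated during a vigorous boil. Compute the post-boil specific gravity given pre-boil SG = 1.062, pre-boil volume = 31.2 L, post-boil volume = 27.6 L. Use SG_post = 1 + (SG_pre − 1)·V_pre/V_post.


pts_pre = (1.062 − 1)·1000 = 62.0000
pts_post = 62.0000·31.2/27.6 = 70.0870
SG_post = 1 + 70.0870/1000

1.0701
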